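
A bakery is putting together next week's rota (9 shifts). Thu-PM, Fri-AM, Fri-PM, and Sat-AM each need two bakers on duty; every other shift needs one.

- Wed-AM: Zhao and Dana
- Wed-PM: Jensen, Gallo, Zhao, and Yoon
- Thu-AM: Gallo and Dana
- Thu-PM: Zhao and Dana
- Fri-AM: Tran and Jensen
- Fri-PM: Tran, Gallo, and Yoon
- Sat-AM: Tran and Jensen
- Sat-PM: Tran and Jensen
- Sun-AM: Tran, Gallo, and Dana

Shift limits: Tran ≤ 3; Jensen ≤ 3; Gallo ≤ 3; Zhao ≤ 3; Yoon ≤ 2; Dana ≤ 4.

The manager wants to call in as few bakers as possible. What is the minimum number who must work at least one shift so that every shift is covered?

5

13 slots to fill and no one can take more than 4, so at least ⌈13/4⌉ = 4 bakers are needed.
Shifts {Thu-PM, Fri-AM, Fri-PM} need 6 slots, but among the bakers available for them (Tran, Jensen, Gallo, Zhao, Yoon, and Dana) any 4 together supply at most 5. So 4 bakers are not enough.
Tran, Jensen, Gallo, Zhao, and Dana alone can cover everything: Wed-AM→Zhao, Wed-PM→Gallo, Thu-AM→Gallo, Thu-PM→Zhao+Dana, Fri-AM→Tran+Jensen, Fri-PM→Tran+Gallo, Sat-AM→Tran+Jensen, Sat-PM→Jensen, Sun-AM→Dana.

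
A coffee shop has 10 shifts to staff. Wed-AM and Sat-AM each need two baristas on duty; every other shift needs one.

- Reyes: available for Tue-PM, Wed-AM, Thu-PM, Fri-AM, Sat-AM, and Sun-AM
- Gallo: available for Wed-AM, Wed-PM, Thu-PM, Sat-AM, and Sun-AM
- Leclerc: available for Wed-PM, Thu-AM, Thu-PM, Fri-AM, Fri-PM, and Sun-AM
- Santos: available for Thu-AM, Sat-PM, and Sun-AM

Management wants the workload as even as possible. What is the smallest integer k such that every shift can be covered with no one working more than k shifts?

With 4 baristas and 12 worker-slots to fill, someone must work at least ⌈12/4⌉ = 3 shifts, so k ≥ 3.
k = 3 works: Tue-PM→Reyes, Wed-AM→Reyes+Gallo, Wed-PM→Gallo, Thu-AM→Santos, Thu-PM→Leclerc, Fri-AM→Leclerc, Fri-PM→Leclerc, Sat-AM→Reyes+Gallo, Sat-PM→Santos, Sun-AM→Santos.
Loads: Reyes 3, Gallo 3, Leclerc 3, Santos 3 — all ≤ 3.

3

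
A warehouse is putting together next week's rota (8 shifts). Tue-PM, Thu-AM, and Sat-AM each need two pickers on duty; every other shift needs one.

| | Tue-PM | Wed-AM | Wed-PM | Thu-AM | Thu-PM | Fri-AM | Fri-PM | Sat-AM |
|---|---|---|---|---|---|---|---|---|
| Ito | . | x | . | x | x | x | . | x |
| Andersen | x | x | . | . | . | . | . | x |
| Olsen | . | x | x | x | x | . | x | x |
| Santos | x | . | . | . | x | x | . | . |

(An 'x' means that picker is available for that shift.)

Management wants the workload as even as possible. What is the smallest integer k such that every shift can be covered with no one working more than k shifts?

3

With 4 pickers and 11 worker-slots to fill, someone must work at least ⌈11/4⌉ = 3 shifts, so k ≥ 3.
k = 3 works: Tue-PM→Andersen+Santos, Wed-AM→Andersen, Wed-PM→Olsen, Thu-AM→Ito+Olsen, Thu-PM→Santos, Fri-AM→Ito, Fri-PM→Olsen, Sat-AM→Ito+Andersen.
Loads: Ito 3, Andersen 3, Olsen 3, Santos 2 — all ≤ 3.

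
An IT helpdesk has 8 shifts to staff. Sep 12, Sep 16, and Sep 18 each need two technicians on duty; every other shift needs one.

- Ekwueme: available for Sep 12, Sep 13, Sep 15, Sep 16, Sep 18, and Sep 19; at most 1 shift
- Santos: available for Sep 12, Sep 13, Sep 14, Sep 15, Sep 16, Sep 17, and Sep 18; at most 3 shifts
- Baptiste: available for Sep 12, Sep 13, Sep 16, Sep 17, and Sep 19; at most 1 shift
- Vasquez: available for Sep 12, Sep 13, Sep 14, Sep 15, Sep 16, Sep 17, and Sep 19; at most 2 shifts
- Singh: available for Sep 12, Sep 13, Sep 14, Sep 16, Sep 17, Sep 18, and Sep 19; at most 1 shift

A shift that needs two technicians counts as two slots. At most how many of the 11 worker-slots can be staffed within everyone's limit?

Total capacity across all technicians is 1+3+1+2+1 = 8, and 11 slots are needed, so at most 8 can be filled.
An assignment achieving 8: Sep 12→Vasquez, Sep 13→Vasquez, Sep 14→Santos, Sep 15→Ekwueme, Sep 17→Santos, Sep 18→Santos+Singh, Sep 19→Baptiste.
Loads: Ekwueme 1/1, Santos 3/3, Baptiste 1/1, Vasquez 2/2, Singh 1/1.

8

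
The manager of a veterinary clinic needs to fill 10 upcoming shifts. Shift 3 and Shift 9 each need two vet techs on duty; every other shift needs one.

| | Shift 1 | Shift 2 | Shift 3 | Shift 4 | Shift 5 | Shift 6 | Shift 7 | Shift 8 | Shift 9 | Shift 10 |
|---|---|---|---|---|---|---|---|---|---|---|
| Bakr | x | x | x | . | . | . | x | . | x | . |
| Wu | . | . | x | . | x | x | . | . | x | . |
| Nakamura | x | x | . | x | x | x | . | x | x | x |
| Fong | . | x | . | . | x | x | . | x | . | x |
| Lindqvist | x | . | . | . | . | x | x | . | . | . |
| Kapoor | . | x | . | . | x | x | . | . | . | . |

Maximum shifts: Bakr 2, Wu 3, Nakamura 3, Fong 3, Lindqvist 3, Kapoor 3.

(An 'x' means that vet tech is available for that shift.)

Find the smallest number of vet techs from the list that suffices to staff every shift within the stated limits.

5

12 slots to fill and no one can take more than 3, so at least ⌈12/3⌉ = 4 vet techs are needed.
No set of 4 vet techs can cover every shift (each such set leaves at least one shift with no one available or exceeds a cap).
Bakr, Wu, Nakamura, Fong, and Lindqvist alone can cover everything: Shift 1→Lindqvist, Shift 2→Fong, Shift 3→Bakr+Wu, Shift 4→Nakamura, Shift 5→Wu, Shift 6→Fong, Shift 7→Bakr, Shift 8→Nakamura, Shift 9→Wu+Nakamura, Shift 10→Fong.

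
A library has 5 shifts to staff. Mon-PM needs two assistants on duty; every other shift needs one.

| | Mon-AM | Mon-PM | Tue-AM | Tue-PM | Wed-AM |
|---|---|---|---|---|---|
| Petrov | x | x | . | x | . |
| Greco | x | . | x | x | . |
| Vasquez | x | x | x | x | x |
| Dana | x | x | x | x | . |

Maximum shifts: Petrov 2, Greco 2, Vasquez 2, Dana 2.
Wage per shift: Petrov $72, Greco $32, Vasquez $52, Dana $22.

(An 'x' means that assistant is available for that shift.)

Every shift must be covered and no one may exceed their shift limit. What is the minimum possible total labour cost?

Wed-AM can only be covered by Vasquez, so that assignment is forced.
Picking the cheapest available assistant for each shift independently would cost $192, but that ignores the shift limits.
An optimal schedule: Mon-AM→Greco, Mon-PM→Dana+Vasquez, Tue-AM→Dana, Tue-PM→Greco, Wed-AM→Vasquez.
Total: 32 + 22 + 52 + 22 + 32 + 52 = $212.

$212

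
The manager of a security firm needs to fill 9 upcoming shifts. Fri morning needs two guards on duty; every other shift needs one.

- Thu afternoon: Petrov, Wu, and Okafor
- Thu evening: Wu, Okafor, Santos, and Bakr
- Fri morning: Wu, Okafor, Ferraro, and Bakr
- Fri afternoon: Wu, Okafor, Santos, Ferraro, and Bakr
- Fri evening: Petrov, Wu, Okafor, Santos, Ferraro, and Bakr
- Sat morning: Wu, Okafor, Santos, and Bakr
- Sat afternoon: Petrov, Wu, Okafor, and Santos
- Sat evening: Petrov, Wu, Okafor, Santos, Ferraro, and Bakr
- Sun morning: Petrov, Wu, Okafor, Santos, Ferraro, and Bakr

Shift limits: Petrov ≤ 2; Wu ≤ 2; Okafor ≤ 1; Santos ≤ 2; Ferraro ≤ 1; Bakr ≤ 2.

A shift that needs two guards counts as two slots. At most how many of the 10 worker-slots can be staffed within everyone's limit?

Total capacity across all guards is 2+2+1+2+1+2 = 10, and 10 slots are needed, so at most 10 can be filled.
An assignment achieving 10: Thu afternoon→Petrov, Thu evening→Wu, Fri morning→Wu+Okafor, Fri afternoon→Santos, Fri evening→Ferraro, Sat morning→Santos, Sat afternoon→Petrov, Sat evening→Bakr, Sun morning→Bakr.
Loads: Petrov 2/2, Wu 2/2, Okafor 1/1, Santos 2/2, Ferraro 1/1, Bakr 2/2.

10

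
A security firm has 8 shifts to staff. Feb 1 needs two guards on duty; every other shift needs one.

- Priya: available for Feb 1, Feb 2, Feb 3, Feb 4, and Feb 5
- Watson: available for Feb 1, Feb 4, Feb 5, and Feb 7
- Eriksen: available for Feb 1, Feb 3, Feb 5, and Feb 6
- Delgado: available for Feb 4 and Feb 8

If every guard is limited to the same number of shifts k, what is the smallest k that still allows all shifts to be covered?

3

With 4 guards and 9 worker-slots to fill, someone must work at least ⌈9/4⌉ = 3 shifts, so k ≥ 3.
k = 3 works: Feb 1→Priya+Watson, Feb 2→Priya, Feb 3→Priya, Feb 4→Watson, Feb 5→Eriksen, Feb 6→Eriksen, Feb 7→Watson, Feb 8→Delgado.
Loads: Priya 3, Watson 3, Eriksen 2, Delgado 1 — all ≤ 3.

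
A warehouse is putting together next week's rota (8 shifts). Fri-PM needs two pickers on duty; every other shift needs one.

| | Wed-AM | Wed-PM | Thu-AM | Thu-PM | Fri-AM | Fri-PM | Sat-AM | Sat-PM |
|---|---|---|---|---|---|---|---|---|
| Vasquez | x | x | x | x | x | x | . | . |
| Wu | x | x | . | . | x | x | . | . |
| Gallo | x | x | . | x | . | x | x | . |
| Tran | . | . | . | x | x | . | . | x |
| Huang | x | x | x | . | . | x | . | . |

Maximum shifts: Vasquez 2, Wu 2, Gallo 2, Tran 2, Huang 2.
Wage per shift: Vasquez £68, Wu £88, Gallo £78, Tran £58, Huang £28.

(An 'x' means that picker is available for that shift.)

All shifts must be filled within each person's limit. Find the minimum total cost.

£552

Sat-AM can only be covered by Gallo, so that assignment is forced.
Sat-PM can only be covered by Tran, so that assignment is forced.
Picking the cheapest available picker for each shift independently would cost £432, but that ignores the shift limits.
An optimal schedule: Wed-AM→Huang, Wed-PM→Vasquez, Thu-AM→Huang, Thu-PM→Tran, Fri-AM→Vasquez, Fri-PM→Gallo+Wu, Sat-AM→Gallo, Sat-PM→Tran.
Total: 28 + 68 + 28 + 58 + 68 + 78 + 88 + 78 + 58 = £552.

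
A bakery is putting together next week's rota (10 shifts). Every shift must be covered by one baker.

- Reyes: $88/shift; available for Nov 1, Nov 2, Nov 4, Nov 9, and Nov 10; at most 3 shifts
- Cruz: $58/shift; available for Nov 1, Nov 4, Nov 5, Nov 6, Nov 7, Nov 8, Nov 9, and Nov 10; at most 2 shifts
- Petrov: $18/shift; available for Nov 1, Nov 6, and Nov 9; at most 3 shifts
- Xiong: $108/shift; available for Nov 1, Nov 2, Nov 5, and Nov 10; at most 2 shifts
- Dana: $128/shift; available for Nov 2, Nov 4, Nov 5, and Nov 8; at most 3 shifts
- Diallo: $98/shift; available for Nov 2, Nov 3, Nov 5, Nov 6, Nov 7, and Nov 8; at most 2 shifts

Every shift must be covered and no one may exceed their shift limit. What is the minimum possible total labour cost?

Nov 3 can only be covered by Diallo, so that assignment is forced.
Picking the cheapest available baker for each shift independently would cost $530, but that ignores the shift limits.
An optimal schedule: Nov 1→Petrov, Nov 2→Reyes, Nov 3→Diallo, Nov 4→Reyes, Nov 5→Diallo, Nov 6→Petrov, Nov 7→Cruz, Nov 8→Cruz, Nov 9→Petrov, Nov 10→Reyes.
Total: 18 + 88 + 98 + 88 + 98 + 18 + 58 + 58 + 18 + 88 = $630.

$630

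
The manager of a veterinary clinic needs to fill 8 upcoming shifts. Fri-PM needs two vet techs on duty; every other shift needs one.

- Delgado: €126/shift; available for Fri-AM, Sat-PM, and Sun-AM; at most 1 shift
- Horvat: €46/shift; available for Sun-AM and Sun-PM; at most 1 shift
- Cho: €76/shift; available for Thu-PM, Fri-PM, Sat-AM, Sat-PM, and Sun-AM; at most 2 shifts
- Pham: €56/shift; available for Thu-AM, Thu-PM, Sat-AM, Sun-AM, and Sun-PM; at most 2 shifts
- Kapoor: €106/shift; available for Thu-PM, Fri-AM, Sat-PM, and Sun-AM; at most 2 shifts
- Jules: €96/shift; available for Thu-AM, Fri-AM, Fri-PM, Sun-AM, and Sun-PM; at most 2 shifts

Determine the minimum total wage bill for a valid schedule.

Fri-PM can only be covered by Cho and Jules, so that assignment is forced.
Picking the cheapest available vet tech for each shift independently would cost €604, but that ignores the shift limits.
An optimal schedule: Thu-AM→Pham, Thu-PM→Cho, Fri-AM→Jules, Fri-PM→Cho+Jules, Sat-AM→Pham, Sat-PM→Kapoor, Sun-AM→Kapoor, Sun-PM→Horvat.
Total: 56 + 76 + 96 + 76 + 96 + 56 + 106 + 106 + 46 = €714.

€714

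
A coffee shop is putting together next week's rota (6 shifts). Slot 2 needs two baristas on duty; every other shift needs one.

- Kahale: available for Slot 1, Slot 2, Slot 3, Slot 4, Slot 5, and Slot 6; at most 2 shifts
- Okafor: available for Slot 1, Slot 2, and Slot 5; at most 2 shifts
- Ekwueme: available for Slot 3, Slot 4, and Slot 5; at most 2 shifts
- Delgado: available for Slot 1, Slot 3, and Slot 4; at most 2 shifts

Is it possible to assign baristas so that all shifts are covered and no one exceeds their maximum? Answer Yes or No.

Slot 2 can only be covered by Kahale and Okafor, so that assignment is forced.
Slot 6 can only be covered by Kahale, so that assignment is forced.
One valid schedule: Slot 1→Okafor, Slot 2→Kahale+Okafor, Slot 3→Ekwueme, Slot 4→Delgado, Slot 5→Ekwueme, Slot 6→Kahale.
Loads: Kahale 2/2, Okafor 2/2, Ekwueme 2/2, Delgado 1/2 — all within limits.

Yes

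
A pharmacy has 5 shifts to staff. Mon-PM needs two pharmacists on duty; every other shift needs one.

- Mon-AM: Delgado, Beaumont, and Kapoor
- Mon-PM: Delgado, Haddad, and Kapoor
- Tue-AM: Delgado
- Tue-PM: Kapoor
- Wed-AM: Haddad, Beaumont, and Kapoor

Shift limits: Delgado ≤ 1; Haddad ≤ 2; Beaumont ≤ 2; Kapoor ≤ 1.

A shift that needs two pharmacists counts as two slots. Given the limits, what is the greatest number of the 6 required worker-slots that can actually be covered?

5

Total capacity across all pharmacists is 1+2+2+1 = 6, and 6 slots are needed, so at most 6 can be filled.
Shifts {Mon-PM, Tue-AM, Tue-PM} need 4 slots but only Delgado, Haddad, and Kapoor are available for them, supplying at most 3 — so at least 1 slot must go unfilled.
An assignment achieving 5: Mon-AM→Beaumont, Mon-PM→Haddad, Tue-AM→Delgado, Tue-PM→Kapoor, Wed-AM→Haddad.
Loads: Delgado 1/1, Haddad 2/2, Beaumont 1/2, Kapoor 1/1.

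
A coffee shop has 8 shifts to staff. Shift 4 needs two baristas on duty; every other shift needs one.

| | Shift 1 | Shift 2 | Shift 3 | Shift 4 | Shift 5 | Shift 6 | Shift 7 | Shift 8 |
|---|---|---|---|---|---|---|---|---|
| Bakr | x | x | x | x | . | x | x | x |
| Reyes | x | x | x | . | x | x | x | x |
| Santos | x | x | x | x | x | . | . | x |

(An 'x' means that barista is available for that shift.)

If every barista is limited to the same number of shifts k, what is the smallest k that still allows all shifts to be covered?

With 3 baristas and 9 worker-slots to fill, someone must work at least ⌈9/3⌉ = 3 shifts, so k ≥ 3.
k = 3 works: Shift 1→Reyes, Shift 2→Reyes, Shift 3→Santos, Shift 4→Bakr+Santos, Shift 5→Reyes, Shift 6→Bakr, Shift 7→Bakr, Shift 8→Santos.
Loads: Bakr 3, Reyes 3, Santos 3 — all ≤ 3.

3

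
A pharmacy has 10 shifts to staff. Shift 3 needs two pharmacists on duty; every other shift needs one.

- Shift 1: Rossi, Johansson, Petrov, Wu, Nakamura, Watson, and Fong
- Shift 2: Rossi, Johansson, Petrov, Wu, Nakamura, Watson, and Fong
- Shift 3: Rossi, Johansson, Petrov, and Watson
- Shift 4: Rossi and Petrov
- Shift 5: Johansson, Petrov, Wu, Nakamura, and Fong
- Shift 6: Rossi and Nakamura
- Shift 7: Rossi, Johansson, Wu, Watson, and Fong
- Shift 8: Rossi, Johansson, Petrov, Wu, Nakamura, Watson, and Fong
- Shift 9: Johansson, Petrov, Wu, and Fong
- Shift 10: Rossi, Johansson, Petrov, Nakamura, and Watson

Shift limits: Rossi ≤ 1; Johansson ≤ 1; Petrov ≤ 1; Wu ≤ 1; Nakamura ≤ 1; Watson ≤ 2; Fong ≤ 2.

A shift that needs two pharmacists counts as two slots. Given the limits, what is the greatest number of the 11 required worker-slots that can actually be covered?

9

Total capacity across all pharmacists is 1+1+1+1+1+2+2 = 9, and 11 slots are needed, so at most 9 can be filled.
An assignment achieving 9: Shift 1→Fong, Shift 3→Johansson+Petrov, Shift 4→Rossi, Shift 5→Fong, Shift 6→Nakamura, Shift 7→Watson, Shift 9→Wu, Shift 10→Watson.
Loads: Rossi 1/1, Johansson 1/1, Petrov 1/1, Wu 1/1, Nakamura 1/1, Watson 2/2, Fong 2/2.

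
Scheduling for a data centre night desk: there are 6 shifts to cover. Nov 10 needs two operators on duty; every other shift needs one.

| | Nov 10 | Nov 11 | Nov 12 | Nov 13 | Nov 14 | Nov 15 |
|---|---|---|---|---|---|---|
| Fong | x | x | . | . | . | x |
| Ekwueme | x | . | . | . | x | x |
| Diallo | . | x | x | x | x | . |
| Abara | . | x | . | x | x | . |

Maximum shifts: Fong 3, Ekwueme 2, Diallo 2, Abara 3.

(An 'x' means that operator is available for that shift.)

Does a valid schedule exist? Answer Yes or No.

Nov 10 can only be covered by Fong and Ekwueme, so that assignment is forced.
Nov 12 can only be covered by Diallo, so that assignment is forced.
One valid schedule: Nov 10→Fong+Ekwueme, Nov 11→Fong, Nov 12→Diallo, Nov 13→Diallo, Nov 14→Ekwueme, Nov 15→Fong.
Loads: Fong 3/3, Ekwueme 2/2, Diallo 2/2, Abara 0/3 — all within limits.

Yes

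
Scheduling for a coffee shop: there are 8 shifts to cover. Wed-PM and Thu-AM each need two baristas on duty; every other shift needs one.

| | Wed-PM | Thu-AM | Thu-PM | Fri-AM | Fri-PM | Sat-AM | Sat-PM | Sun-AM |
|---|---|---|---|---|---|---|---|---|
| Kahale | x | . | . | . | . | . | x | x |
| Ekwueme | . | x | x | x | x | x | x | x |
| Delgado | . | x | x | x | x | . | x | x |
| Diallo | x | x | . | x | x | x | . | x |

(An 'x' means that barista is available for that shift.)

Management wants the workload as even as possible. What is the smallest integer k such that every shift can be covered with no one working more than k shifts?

With 4 baristas and 10 worker-slots to fill, someone must work at least ⌈10/4⌉ = 3 shifts, so k ≥ 3.
k = 3 works: Wed-PM→Kahale+Diallo, Thu-AM→Ekwueme+Delgado, Thu-PM→Ekwueme, Fri-AM→Delgado, Fri-PM→Delgado, Sat-AM→Ekwueme, Sat-PM→Kahale, Sun-AM→Kahale.
Loads: Kahale 3, Ekwueme 3, Delgado 3, Diallo 1 — all ≤ 3.

3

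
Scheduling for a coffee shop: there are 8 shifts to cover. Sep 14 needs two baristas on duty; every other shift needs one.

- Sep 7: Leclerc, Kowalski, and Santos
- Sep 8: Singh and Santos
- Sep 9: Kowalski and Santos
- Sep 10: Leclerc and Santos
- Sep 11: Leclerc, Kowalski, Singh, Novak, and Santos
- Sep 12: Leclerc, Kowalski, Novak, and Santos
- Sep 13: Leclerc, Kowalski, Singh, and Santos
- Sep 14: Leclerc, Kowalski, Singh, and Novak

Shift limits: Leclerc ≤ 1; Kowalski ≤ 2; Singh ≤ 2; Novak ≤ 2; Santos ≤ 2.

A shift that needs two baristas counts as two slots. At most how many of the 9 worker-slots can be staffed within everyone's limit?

9

Total capacity across all baristas is 1+2+2+2+2 = 9, and 9 slots are needed, so at most 9 can be filled.
An assignment achieving 9: Sep 7→Kowalski, Sep 8→Singh, Sep 9→Kowalski, Sep 10→Leclerc, Sep 11→Santos, Sep 12→Novak, Sep 13→Santos, Sep 14→Singh+Novak.
Loads: Leclerc 1/1, Kowalski 2/2, Singh 2/2, Novak 2/2, Santos 2/2.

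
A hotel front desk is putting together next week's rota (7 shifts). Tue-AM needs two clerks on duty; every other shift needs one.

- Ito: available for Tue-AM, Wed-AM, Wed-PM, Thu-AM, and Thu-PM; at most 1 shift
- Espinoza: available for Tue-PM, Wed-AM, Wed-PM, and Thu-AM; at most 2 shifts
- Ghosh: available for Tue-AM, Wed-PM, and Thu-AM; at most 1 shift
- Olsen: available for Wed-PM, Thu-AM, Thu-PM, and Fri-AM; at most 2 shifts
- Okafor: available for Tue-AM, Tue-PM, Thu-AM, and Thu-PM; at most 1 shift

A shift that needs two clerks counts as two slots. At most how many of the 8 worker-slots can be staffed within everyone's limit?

Total capacity across all clerks is 1+2+1+2+1 = 7, and 8 slots are needed, so at most 7 can be filled.
An assignment achieving 7: Tue-AM→Ghosh+Okafor, Tue-PM→Espinoza, Wed-AM→Ito, Wed-PM→Espinoza, Thu-PM→Olsen, Fri-AM→Olsen.
Loads: Ito 1/1, Espinoza 2/2, Ghosh 1/1, Olsen 2/2, Okafor 1/1.

7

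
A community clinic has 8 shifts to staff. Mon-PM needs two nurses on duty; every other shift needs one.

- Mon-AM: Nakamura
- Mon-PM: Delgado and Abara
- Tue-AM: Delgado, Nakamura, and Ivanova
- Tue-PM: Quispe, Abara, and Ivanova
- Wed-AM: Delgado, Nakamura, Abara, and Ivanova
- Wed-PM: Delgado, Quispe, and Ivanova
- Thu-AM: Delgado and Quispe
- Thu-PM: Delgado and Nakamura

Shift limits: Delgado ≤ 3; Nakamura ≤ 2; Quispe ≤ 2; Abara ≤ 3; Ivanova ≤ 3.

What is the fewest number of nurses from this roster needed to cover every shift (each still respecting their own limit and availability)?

9 slots to fill and no one can take more than 3, so at least ⌈9/3⌉ = 3 nurses are needed.
No set of 3 nurses can cover every shift (each such set leaves at least one shift with no one available or exceeds a cap).
Delgado, Nakamura, Quispe, and Abara alone can cover everything: Mon-AM→Nakamura, Mon-PM→Delgado+Abara, Tue-AM→Delgado, Tue-PM→Quispe, Wed-AM→Abara, Wed-PM→Delgado, Thu-AM→Quispe, Thu-PM→Nakamura.

4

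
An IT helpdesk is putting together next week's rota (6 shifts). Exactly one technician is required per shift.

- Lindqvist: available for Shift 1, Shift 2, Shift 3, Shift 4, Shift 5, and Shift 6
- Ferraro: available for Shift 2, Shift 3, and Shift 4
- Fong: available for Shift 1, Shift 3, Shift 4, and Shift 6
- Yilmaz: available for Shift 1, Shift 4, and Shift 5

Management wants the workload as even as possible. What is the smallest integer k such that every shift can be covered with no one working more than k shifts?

2

With 4 technicians and 6 worker-slots to fill, someone must work at least ⌈6/4⌉ = 2 shifts, so k ≥ 2.
k = 2 works: Shift 1→Fong, Shift 2→Lindqvist, Shift 3→Ferraro, Shift 4→Ferraro, Shift 5→Lindqvist, Shift 6→Fong.
Loads: Lindqvist 2, Ferraro 2, Fong 2, Yilmaz 0 — all ≤ 2.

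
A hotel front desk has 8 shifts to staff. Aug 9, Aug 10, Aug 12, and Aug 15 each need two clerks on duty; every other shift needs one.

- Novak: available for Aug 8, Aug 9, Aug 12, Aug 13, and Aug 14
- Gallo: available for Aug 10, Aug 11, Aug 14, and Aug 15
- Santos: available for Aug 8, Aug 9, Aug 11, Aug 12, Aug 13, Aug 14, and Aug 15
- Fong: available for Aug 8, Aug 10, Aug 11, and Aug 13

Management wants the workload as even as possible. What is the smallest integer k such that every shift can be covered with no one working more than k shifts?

With 4 clerks and 12 worker-slots to fill, someone must work at least ⌈12/4⌉ = 3 shifts, so k ≥ 3.
k = 3 works: Aug 8→Novak, Aug 9→Novak+Santos, Aug 10→Gallo+Fong, Aug 11→Fong, Aug 12→Novak+Santos, Aug 13→Fong, Aug 14→Gallo, Aug 15→Gallo+Santos.
Loads: Novak 3, Gallo 3, Santos 3, Fong 3 — all ≤ 3.

3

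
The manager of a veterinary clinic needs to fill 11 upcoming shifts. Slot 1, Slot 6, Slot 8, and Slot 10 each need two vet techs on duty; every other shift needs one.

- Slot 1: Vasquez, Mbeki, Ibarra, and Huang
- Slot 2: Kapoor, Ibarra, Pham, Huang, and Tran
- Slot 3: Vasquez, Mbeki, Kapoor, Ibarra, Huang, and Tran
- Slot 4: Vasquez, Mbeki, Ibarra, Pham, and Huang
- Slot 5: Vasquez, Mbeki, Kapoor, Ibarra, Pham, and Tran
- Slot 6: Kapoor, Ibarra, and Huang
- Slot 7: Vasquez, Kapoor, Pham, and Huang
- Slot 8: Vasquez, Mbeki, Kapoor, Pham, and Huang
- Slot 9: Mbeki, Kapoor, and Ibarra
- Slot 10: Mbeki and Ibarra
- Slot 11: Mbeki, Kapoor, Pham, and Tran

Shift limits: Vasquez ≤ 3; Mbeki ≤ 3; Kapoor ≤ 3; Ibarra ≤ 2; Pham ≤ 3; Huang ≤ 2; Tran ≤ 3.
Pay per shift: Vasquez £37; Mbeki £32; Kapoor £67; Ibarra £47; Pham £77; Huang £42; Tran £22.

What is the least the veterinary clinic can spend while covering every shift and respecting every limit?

£585

Slot 10 can only be covered by Mbeki and Ibarra, so that assignment is forced.
Picking the cheapest available vet tech for each shift independently would cost £495, but that ignores the shift limits.
An optimal schedule: Slot 1→Vasquez+Huang, Slot 2→Tran, Slot 3→Tran, Slot 4→Mbeki, Slot 5→Kapoor, Slot 6→Huang+Ibarra, Slot 7→Vasquez, Slot 8→Vasquez+Kapoor, Slot 9→Mbeki, Slot 10→Mbeki+Ibarra, Slot 11→Tran.
Total: 37 + 42 + 22 + 22 + 32 + 67 + 42 + 47 + 37 + 37 + 67 + 32 + 32 + 47 + 22 = £585.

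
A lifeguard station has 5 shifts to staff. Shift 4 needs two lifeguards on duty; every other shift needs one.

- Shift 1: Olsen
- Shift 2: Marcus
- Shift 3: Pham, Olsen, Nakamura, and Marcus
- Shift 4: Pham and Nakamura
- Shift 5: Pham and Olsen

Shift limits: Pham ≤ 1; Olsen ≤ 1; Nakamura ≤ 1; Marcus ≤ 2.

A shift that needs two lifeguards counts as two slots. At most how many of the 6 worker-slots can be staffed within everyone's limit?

Total capacity across all lifeguards is 1+1+1+2 = 5, and 6 slots are needed, so at most 5 can be filled.
An assignment achieving 5: Shift 1→Olsen, Shift 2→Marcus, Shift 3→Marcus, Shift 4→Pham+Nakamura.
Loads: Pham 1/1, Olsen 1/1, Nakamura 1/1, Marcus 2/2.

5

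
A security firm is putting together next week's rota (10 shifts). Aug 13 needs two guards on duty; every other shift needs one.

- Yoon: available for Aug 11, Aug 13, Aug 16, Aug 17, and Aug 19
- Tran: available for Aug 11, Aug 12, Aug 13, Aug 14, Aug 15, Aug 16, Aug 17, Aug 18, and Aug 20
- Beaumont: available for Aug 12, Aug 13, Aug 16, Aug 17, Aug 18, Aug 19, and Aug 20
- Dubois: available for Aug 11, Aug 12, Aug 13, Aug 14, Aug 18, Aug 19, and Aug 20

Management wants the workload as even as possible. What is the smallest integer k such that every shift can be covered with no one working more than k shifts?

With 4 guards and 11 worker-slots to fill, someone must work at least ⌈11/4⌉ = 3 shifts, so k ≥ 3.
k = 3 works: Aug 11→Yoon, Aug 12→Tran, Aug 13→Beaumont+Dubois, Aug 14→Tran, Aug 15→Tran, Aug 16→Yoon, Aug 17→Yoon, Aug 18→Beaumont, Aug 19→Beaumont, Aug 20→Dubois.
Loads: Yoon 3, Tran 3, Beaumont 3, Dubois 2 — all ≤ 3.

3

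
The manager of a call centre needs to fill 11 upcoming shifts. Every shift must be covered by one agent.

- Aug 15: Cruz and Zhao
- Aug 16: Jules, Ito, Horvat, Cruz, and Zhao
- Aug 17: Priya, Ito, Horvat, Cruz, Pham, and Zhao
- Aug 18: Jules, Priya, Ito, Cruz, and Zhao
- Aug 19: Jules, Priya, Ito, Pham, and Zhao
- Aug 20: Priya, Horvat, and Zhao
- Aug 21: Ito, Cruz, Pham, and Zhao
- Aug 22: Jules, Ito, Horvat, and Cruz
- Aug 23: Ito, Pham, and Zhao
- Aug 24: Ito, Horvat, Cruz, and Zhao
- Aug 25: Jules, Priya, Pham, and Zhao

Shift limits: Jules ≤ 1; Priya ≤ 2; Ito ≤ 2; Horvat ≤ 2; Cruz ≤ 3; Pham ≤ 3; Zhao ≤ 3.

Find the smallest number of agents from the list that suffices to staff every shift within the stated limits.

11 slots to fill and no one can take more than 3, so at least ⌈11/3⌉ = 4 agents are needed.
Priya, Cruz, Pham, and Zhao alone can cover everything: Aug 15→Cruz, Aug 16→Cruz, Aug 17→Zhao, Aug 18→Priya, Aug 19→Pham, Aug 20→Priya, Aug 21→Pham, Aug 22→Cruz, Aug 23→Pham, Aug 24→Zhao, Aug 25→Zhao.

4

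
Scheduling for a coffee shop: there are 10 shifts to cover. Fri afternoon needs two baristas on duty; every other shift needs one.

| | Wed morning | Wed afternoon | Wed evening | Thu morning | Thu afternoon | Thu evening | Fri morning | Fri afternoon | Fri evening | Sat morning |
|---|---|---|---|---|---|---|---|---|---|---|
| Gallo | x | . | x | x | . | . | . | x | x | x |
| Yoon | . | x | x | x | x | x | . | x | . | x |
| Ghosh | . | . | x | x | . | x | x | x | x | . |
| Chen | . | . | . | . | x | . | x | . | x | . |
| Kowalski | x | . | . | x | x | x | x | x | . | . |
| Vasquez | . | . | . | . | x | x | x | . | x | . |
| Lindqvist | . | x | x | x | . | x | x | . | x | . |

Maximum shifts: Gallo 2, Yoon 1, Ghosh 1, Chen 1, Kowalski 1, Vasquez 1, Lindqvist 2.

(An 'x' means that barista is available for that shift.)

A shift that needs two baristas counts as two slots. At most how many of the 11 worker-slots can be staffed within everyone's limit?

9

Total capacity across all baristas is 2+1+1+1+1+1+2 = 9, and 11 slots are needed, so at most 9 can be filled.
An assignment achieving 9: Wed morning→Gallo, Wed afternoon→Yoon, Wed evening→Ghosh, Thu morning→Lindqvist, Thu afternoon→Chen, Thu evening→Vasquez, Fri morning→Lindqvist, Fri afternoon→Kowalski, Sat morning→Gallo.
Loads: Gallo 2/2, Yoon 1/1, Ghosh 1/1, Chen 1/1, Kowalski 1/1, Vasquez 1/1, Lindqvist 2/2.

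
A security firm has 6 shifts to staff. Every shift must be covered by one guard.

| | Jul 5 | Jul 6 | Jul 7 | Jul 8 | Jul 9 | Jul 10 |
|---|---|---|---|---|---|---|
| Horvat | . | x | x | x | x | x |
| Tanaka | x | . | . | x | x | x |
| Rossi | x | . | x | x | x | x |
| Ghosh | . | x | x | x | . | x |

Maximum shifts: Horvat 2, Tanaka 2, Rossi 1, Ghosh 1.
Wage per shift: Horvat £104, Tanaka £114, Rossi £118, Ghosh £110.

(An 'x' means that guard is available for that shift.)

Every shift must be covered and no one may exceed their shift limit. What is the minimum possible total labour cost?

Picking the cheapest available guard for each shift independently would cost £634, but that ignores the shift limits.
An optimal schedule: Jul 5→Tanaka, Jul 6→Horvat, Jul 7→Horvat, Jul 8→Rossi, Jul 9→Tanaka, Jul 10→Ghosh.
Total: 114 + 104 + 104 + 118 + 114 + 110 = £664.

£664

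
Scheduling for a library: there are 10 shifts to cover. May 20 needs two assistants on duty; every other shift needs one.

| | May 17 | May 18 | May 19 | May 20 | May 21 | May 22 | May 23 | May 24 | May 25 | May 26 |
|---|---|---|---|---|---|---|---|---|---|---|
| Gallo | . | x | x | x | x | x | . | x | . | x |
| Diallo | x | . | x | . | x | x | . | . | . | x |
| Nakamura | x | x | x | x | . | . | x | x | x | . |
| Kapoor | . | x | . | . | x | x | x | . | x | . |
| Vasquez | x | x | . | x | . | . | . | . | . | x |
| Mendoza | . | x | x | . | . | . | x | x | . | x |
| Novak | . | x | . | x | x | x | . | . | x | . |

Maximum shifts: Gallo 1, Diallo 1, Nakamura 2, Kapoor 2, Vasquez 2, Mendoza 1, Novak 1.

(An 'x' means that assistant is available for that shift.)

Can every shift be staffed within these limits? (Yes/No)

Total capacity is 1+1+2+2+2+1+1 = 10 but 11 worker-slots are needed — infeasible.

No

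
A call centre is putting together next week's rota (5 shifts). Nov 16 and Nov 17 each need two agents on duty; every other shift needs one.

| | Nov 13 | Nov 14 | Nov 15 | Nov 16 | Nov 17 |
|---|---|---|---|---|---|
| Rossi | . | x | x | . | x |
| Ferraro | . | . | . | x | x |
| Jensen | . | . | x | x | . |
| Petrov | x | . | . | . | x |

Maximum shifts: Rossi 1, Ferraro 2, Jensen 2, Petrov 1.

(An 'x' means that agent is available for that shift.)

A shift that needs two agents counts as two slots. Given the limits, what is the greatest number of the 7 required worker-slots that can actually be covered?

6

Total capacity across all agents is 1+2+2+1 = 6, and 7 slots are needed, so at most 6 can be filled.
An assignment achieving 6: Nov 13→Petrov, Nov 14→Rossi, Nov 15→Jensen, Nov 16→Ferraro+Jensen, Nov 17→Ferraro.
Loads: Rossi 1/1, Ferraro 2/2, Jensen 2/2, Petrov 1/1.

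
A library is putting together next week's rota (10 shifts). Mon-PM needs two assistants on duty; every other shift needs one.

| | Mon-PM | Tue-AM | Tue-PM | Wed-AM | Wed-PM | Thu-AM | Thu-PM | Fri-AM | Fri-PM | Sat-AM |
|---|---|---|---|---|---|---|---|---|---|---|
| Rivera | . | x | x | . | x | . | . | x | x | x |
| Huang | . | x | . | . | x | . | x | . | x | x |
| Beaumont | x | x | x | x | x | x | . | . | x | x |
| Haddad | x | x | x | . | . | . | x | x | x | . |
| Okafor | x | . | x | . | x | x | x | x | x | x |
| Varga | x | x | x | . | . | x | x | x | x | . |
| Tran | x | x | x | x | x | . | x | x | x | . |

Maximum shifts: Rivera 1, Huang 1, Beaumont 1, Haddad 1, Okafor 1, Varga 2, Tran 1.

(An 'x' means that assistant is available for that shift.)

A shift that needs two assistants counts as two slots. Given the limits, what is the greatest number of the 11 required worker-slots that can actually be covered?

Total capacity across all assistants is 1+1+1+1+1+2+1 = 8, and 11 slots are needed, so at most 8 can be filled.
An assignment achieving 8: Mon-PM→Haddad+Varga, Wed-AM→Beaumont, Wed-PM→Huang, Thu-AM→Okafor, Thu-PM→Varga, Fri-AM→Tran, Sat-AM→Rivera.
Loads: Rivera 1/1, Huang 1/1, Beaumont 1/1, Haddad 1/1, Okafor 1/1, Varga 2/2, Tran 1/1.

8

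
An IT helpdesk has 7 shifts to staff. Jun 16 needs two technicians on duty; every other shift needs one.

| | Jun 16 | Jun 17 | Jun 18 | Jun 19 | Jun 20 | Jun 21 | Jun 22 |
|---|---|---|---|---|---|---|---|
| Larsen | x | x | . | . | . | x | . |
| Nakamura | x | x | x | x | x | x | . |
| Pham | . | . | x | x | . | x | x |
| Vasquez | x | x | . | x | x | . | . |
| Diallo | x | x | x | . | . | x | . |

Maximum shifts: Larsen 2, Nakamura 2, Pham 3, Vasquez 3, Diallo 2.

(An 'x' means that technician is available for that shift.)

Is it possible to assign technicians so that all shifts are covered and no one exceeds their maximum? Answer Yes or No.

Yes

Jun 22 can only be covered by Pham, so that assignment is forced.
One valid schedule: Jun 16→Vasquez+Diallo, Jun 17→Larsen, Jun 18→Nakamura, Jun 19→Pham, Jun 20→Nakamura, Jun 21→Larsen, Jun 22→Pham.
Loads: Larsen 2/2, Nakamura 2/2, Pham 2/3, Vasquez 1/3, Diallo 1/2 — all within limits.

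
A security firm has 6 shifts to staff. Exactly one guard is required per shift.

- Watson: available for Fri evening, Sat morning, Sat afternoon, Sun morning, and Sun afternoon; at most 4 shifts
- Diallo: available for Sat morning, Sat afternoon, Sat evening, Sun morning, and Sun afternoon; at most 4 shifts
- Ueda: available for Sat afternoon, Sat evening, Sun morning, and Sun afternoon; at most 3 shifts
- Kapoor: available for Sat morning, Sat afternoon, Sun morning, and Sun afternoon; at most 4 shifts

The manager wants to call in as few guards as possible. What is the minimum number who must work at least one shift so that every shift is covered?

2

6 slots to fill and no one can take more than 4, so at least ⌈6/4⌉ = 2 guards are needed.
Watson and Diallo alone can cover everything: Fri evening→Watson, Sat morning→Watson, Sat afternoon→Watson, Sat evening→Diallo, Sun morning→Watson, Sun afternoon→Diallo.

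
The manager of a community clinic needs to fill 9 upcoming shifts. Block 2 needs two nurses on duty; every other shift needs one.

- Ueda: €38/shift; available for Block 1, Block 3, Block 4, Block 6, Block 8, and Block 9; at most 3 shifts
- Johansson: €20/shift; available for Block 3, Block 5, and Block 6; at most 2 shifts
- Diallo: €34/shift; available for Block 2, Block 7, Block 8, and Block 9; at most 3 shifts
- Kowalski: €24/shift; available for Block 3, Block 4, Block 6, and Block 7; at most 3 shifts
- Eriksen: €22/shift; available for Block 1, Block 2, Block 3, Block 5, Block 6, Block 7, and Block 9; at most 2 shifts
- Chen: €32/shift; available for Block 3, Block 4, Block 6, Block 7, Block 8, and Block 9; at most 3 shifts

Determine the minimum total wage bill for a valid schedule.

Block 2 can only be covered by Diallo and Eriksen, so that assignment is forced.
Picking the cheapest available nurse for each shift independently would cost €238, but that ignores the shift limits.
An optimal schedule: Block 1→Eriksen, Block 2→Eriksen+Diallo, Block 3→Johansson, Block 4→Kowalski, Block 5→Johansson, Block 6→Kowalski, Block 7→Kowalski, Block 8→Chen, Block 9→Chen.
Total: 22 + 22 + 34 + 20 + 24 + 20 + 24 + 24 + 32 + 32 = €254.

€254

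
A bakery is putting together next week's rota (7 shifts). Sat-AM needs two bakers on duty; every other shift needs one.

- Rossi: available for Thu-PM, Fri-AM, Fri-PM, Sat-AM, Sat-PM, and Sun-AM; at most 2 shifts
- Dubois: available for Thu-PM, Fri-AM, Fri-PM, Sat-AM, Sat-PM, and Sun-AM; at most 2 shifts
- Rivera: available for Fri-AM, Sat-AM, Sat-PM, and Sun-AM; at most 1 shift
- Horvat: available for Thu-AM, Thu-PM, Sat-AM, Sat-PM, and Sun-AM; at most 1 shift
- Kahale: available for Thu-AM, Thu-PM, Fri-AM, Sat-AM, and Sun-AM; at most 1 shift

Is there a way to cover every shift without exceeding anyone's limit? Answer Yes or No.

No

Total capacity is 2+2+1+1+1 = 7 but 8 worker-slots are needed — infeasible.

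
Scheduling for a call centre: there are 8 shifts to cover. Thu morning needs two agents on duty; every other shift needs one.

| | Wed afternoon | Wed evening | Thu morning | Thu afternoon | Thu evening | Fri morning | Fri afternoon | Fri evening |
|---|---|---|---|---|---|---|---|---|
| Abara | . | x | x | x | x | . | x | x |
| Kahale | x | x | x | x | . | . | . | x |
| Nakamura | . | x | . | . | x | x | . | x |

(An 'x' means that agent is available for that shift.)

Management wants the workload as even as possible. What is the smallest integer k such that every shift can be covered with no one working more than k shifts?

With 3 agents and 9 worker-slots to fill, someone must work at least ⌈9/3⌉ = 3 shifts, so k ≥ 3.
k = 3 works: Wed afternoon→Kahale, Wed evening→Kahale, Thu morning→Abara+Kahale, Thu afternoon→Abara, Thu evening→Nakamura, Fri morning→Nakamura, Fri afternoon→Abara, Fri evening→Nakamura.
Loads: Abara 3, Kahale 3, Nakamura 3 — all ≤ 3.

3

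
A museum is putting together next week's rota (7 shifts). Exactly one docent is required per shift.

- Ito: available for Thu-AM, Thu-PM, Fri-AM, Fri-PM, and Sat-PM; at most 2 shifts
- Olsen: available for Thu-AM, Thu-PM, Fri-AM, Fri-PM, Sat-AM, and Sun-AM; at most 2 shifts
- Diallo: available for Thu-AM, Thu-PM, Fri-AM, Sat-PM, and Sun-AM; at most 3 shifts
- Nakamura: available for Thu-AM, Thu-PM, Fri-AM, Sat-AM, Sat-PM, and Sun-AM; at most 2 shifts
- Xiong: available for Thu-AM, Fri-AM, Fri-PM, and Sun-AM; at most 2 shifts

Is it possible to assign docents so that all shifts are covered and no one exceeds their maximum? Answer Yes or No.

One valid schedule: Thu-AM→Diallo, Thu-PM→Olsen, Fri-AM→Diallo, Fri-PM→Ito, Sat-AM→Olsen, Sat-PM→Ito, Sun-AM→Diallo.
Loads: Ito 2/2, Olsen 2/2, Diallo 3/3, Nakamura 0/2, Xiong 0/2 — all within limits.

Yes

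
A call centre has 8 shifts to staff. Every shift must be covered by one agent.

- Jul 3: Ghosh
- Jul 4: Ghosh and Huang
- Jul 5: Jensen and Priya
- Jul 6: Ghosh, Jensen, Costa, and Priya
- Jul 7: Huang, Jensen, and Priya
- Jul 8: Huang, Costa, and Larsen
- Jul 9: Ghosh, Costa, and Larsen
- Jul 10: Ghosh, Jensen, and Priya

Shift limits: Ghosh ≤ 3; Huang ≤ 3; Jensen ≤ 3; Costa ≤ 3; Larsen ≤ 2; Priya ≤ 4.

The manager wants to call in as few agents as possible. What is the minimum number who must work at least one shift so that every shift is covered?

8 slots to fill and no one can take more than 4, so at least ⌈8/4⌉ = 2 agents are needed.
Any 2 agents together have capacity at most 4+3 = 7 < 8 slots, so 2 can never suffice.
Ghosh, Huang, and Jensen alone can cover everything: Jul 3→Ghosh, Jul 4→Ghosh, Jul 5→Jensen, Jul 6→Jensen, Jul 7→Huang, Jul 8→Huang, Jul 9→Ghosh, Jul 10→Jensen.

3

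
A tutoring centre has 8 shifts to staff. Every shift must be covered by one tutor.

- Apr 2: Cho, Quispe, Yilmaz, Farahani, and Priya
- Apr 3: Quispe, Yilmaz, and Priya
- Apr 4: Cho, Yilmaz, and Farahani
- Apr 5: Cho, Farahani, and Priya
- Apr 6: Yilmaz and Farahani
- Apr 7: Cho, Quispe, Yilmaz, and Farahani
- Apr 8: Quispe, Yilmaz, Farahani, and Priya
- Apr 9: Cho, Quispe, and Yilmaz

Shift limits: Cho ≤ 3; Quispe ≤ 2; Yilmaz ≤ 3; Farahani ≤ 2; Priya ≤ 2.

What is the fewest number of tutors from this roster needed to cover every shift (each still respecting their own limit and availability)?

8 slots to fill and no one can take more than 3, so at least ⌈8/3⌉ = 3 tutors are needed.
Cho, Quispe, and Yilmaz alone can cover everything: Apr 2→Cho, Apr 3→Quispe, Apr 4→Cho, Apr 5→Cho, Apr 6→Yilmaz, Apr 7→Yilmaz, Apr 8→Quispe, Apr 9→Yilmaz.

3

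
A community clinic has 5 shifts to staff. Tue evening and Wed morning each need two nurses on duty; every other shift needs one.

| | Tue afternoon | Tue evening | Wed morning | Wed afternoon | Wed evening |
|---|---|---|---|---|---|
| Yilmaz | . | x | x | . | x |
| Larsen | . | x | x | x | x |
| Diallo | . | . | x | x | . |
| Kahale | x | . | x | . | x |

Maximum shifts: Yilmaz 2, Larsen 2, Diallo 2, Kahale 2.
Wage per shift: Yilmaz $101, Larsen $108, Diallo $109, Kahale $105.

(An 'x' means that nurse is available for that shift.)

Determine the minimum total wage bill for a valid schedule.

$737

Tue afternoon can only be covered by Kahale, so that assignment is forced.
Tue evening can only be covered by Yilmaz and Larsen, so that assignment is forced.
Picking the cheapest available nurse for each shift independently would cost $729, but that ignores the shift limits.
An optimal schedule: Tue afternoon→Kahale, Tue evening→Yilmaz+Larsen, Wed morning→Diallo+Kahale, Wed afternoon→Larsen, Wed evening→Yilmaz.
Total: 105 + 101 + 108 + 109 + 105 + 108 + 101 = $737.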